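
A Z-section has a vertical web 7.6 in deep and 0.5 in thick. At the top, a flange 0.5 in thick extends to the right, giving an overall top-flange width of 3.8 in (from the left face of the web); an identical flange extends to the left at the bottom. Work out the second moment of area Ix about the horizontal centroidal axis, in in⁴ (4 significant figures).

Split into non-overlapping primitives; take the origin at the lower-left of the bounding box.
Web: 0.5 × 7.6, A = 3.8 in², y = 3.8 in, Ī = 18.2907 in⁴.
Top flange (beyond web): 3.3 × 0.5, A = 1.65 in², y = 7.35 in, Ī = 0.034375 in⁴.
Bottom flange (beyond web): 3.3 × 0.5, A = 1.65 in², y = 0.25 in, Ī = 0.034375 in⁴.
Centroid: ȳ = ΣA·y / ΣA = 3.8 in.
Transfer each piece to the horizontal centroidal axis using Ī + A·d² with d = y − 3.8:
  web: d = 0 in → contributes +18.2907 in⁴
  top flange (beyond web): d = 3.55 in → contributes +20.8285 in⁴
  bottom flange (beyond web): d = -3.55 in → contributes +20.8285 in⁴
Total I = 59.9477 in⁴.

Ix ≈ 59.95 in⁴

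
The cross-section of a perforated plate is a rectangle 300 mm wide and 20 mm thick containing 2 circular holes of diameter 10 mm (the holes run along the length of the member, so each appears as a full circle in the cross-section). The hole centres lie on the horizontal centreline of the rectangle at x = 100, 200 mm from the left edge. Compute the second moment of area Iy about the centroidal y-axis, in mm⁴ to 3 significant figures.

Split into non-overlapping primitives; take the origin at the lower-left of the bounding box.
Plate: 300 × 20, A = 6 000 mm², x = 150 mm, Ī = 45 000 000 mm⁴.
Hole 1 (subtracted): ⌀10, A = 78.54 mm², x = 100 mm, Ī = 490.87 mm⁴.
Hole 2 (subtracted): ⌀10, A = 78.54 mm², x = 200 mm, Ī = 490.87 mm⁴.
By symmetry the centroid is at mid-width, x̄ = 150 mm.
Transfer each piece to the centroidal y-axis using Ī + A·d² with d = x − 150:
  plate: d = 0 mm → contributes +45 000 000 mm⁴
  hole 1: d = -50 mm → contributes −196 840 mm⁴
  hole 2: d = 50 mm → contributes −196 840 mm⁴
Total I = 44 606 319 mm⁴.

Iy ≈ 4.46 × 10⁷ mm⁴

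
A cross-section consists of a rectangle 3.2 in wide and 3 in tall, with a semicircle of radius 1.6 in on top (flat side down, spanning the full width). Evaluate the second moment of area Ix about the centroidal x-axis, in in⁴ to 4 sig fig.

Ix ≈ 21.38 in⁴

Decompose the section into non-overlapping parts with the origin at the bottom-left of its bounding rectangle.
Rectangular body: 3.2 × 3, A = 9.6 in², y = 1.5 in, Ī = 7.2 in⁴.
Semicircular cap: semicircle r = 1.6, A = 4.02124 in², y = 3.67906 in, Ī = 0.719303 in⁴.
Centroid: ȳ = ΣA·y / ΣA = 2.1433 in.
Transfer each piece to the centroidal x-axis using Ī + A·d² with d = y − 2.1433:
  rectangular body: d = -0.643299 in → contributes +11.1728 in⁴
  semicircular cap: d = 1.53576 in → contributes +10.2037 in⁴
Total I = 21.3765 in⁴.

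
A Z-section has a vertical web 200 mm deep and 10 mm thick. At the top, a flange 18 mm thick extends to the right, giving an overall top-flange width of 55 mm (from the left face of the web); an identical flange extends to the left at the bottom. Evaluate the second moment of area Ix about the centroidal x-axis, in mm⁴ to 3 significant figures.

Ix ≈ 2.01 × 10⁷ mm⁴

Break the section into simple shapes (no overlaps), measuring from the bottom-left corner of the bounding box.
Web: 10 × 200, A = 2 000 mm², y = 100 mm, Ī = 6 666 667 mm⁴.
Top flange (beyond web): 45 × 18, A = 810 mm², y = 191 mm, Ī = 21 870 mm⁴.
Bottom flange (beyond web): 45 × 18, A = 810 mm², y = 9 mm, Ī = 21 870 mm⁴.
Centroid: ȳ = ΣA·y / ΣA = 100 mm.
Transfer each piece to the centroidal x-axis using Ī + A·d² with d = y − 100:
  web: d = 0 mm → contributes +6 666 667 mm⁴
  top flange (beyond web): d = 91 mm → contributes +6 729 480 mm⁴
  bottom flange (beyond web): d = -91 mm → contributes +6 729 480 mm⁴
Total I = 20 125 627 mm⁴.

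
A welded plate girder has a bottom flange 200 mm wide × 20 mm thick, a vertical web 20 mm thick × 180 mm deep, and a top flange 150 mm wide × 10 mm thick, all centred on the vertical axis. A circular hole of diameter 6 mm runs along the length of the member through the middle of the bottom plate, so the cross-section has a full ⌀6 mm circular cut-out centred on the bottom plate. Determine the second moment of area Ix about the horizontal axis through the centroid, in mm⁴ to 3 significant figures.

Ix ≈ 5.60 × 10⁷ mm⁴

Treat the section as a set of non-overlapping primitives; coordinates are from the bounding-box lower-left.
Bottom plate: 200 × 20, A = 4 000 mm², y = 10 mm, Ī = 133 333 mm⁴.
Web plate: 20 × 180, A = 3 600 mm², y = 110 mm, Ī = 9 720 000 mm⁴.
Top plate: 150 × 10, A = 1 500 mm², y = 205 mm, Ī = 12 500 mm⁴.
Hole (subtracted): ⌀6, A = 28.274 mm², y = 10 mm, Ī = 63.617 mm⁴.
Centroid: ȳ = ΣA·y / ΣA = 81.927 mm.
Transfer each piece to the horizontal axis through the centroid using Ī + A·d² with d = y − 81.927:
  bottom plate: d = -71.927 mm → contributes +20 827 179 mm⁴
  web plate: d = 28.073 mm → contributes +12 557 181 mm⁴
  top plate: d = 123.07 mm → contributes +22 733 027 mm⁴
  hole: d = -71.927 mm → contributes −146 340 mm⁴
Total I = 55 971 047 mm⁴.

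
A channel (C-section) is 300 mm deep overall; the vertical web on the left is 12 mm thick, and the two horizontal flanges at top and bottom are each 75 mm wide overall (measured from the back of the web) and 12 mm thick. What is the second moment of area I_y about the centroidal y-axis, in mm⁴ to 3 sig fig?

Split into non-overlapping primitives; take the origin at the lower-left of the bounding box.
Web: 12 × 300, A = 3 600 mm², x = 6 mm, Ī = 43 200 mm⁴.
Top flange (beyond web): 63 × 12, A = 756 mm², x = 43.5 mm, Ī = 250 047 mm⁴.
Bottom flange (beyond web): 63 × 12, A = 756 mm², x = 43.5 mm, Ī = 250 047 mm⁴.
Centroid: x̄ = ΣA·x / ΣA = 17.092 mm.
Transfer each piece to the centroidal y-axis using Ī + A·d² with d = x − 17.092:
  web: d = -11.092 mm → contributes +486 081 mm⁴
  top flange (beyond web): d = 26.408 mm → contributes +777 286 mm⁴
  bottom flange (beyond web): d = 26.408 mm → contributes +777 286 mm⁴
Total I = 2 040 653 mm⁴.

I_y ≈ 2.04 × 10⁶ mm⁴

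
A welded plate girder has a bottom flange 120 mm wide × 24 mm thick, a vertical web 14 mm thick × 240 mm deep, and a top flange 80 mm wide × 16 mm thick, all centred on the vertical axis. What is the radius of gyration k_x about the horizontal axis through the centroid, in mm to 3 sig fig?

k_x ≈ 104 mm

Decompose the section into non-overlapping parts with the origin at the bottom-left of its bounding rectangle.
Bottom plate: 120 × 24, A = 2 880 mm², y = 12 mm, Ī = 138 240 mm⁴.
Web plate: 14 × 240, A = 3 360 mm², y = 144 mm, Ī = 16 128 000 mm⁴.
Top plate: 80 × 16, A = 1 280 mm², y = 272 mm, Ī = 27 307 mm⁴.
Centroid: ȳ = ΣA·y / ΣA = 115.23 mm.
Transfer each piece to the horizontal axis through the centroid using Ī + A·d² with d = y − 115.23:
  bottom plate: d = -103.23 mm → contributes +30 831 171 mm⁴
  web plate: d = 28.766 mm → contributes +18 908 334 mm⁴
  top plate: d = 156.77 mm → contributes +31 484 030 mm⁴
Total I = 81 223 535 mm⁴.
Radius of gyration: k = √(I/A) = √(81 223 535 / 7 520) = 103.93 mm.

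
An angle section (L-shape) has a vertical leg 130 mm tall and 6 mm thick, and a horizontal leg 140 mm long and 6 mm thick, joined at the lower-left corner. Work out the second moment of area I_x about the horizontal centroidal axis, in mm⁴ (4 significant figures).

I_x ≈ 2.623 × 10⁶ mm⁴

Break the section into simple shapes (no overlaps), measuring from the bottom-left corner of the bounding box.
Vertical leg: 6 × 130, A = 780 mm², y = 65 mm, Ī = 1 098 500 mm⁴.
Horizontal leg (remainder): 134 × 6, A = 804 mm², y = 3 mm, Ī = 2 412 mm⁴.
Centroid: ȳ = ΣA·y / ΣA = 33.5303 mm.
Transfer each piece to the horizontal centroidal axis using Ī + A·d² with d = y − 33.5303:
  vertical leg: d = 31.4697 mm → contributes +1 870 967 mm⁴
  horizontal leg (remainder): d = -30.5303 mm → contributes +751 820 mm⁴
Total I = 2 622 787 mm⁴.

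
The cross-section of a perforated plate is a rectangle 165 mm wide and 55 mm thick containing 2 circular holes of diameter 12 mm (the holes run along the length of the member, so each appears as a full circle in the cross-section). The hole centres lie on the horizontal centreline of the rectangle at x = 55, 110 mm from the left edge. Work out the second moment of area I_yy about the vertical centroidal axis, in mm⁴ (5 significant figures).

I_yy ≈ 2.0416 × 10⁷ mm⁴

Split into non-overlapping primitives; take the origin at the lower-left of the bounding box.
Plate: 165 × 55, A = 9 075 mm², x = 82.5 mm, Ī = 20 588 906 mm⁴.
Hole 1 (subtracted): ⌀12, A = 113.0973 mm², x = 55 mm, Ī = 1017.876 mm⁴.
Hole 2 (subtracted): ⌀12, A = 113.0973 mm², x = 110 mm, Ī = 1017.876 mm⁴.
By symmetry the centroid is at mid-width, x̄ = 82.5 mm.
Transfer each piece to the vertical centroidal axis using Ī + A·d² with d = x − 82.5:
  plate: d = 0 mm → contributes +20 588 906 mm⁴
  hole 1: d = -27.5 mm → contributes −86547.74 mm⁴
  hole 2: d = 27.5 mm → contributes −86547.74 mm⁴
Total I = 20 415 811 mm⁴.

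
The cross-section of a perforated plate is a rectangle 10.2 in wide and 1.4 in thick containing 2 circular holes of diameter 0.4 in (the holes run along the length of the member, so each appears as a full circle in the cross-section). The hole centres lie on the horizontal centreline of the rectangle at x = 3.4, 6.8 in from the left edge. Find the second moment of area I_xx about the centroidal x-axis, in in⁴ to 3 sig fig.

Decompose the section into non-overlapping parts with the origin at the bottom-left of its bounding rectangle.
Plate: 10.2 × 1.4, A = 14.28 in², y = 0.7 in, Ī = 2.3324 in⁴.
Hole 1 (subtracted): ⌀0.4, A = 0.12566 in², y = 0.7 in, Ī = 0.0012566 in⁴.
Hole 2 (subtracted): ⌀0.4, A = 0.12566 in², y = 0.7 in, Ī = 0.0012566 in⁴.
By symmetry the centroid is at mid-height, ȳ = 0.7 in.
All pieces are centred on the centroidal x-axis, so I = ΣĪ (holes subtracted) = 2.3299 in⁴.

I_xx ≈ 2.33 in⁴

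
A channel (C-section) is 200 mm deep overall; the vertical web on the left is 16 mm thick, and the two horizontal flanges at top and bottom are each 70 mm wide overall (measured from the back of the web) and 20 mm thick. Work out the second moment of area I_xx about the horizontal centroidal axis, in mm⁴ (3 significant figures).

I_xx ≈ 2.82 × 10⁷ mm⁴

Decompose the section into non-overlapping parts with the origin at the bottom-left of its bounding rectangle.
Web: 16 × 200, A = 3 200 mm², y = 100 mm, Ī = 10 666 667 mm⁴.
Top flange (beyond web): 54 × 20, A = 1 080 mm², y = 190 mm, Ī = 36 000 mm⁴.
Bottom flange (beyond web): 54 × 20, A = 1 080 mm², y = 10 mm, Ī = 36 000 mm⁴.
By symmetry the centroid is at mid-height, ȳ = 100 mm.
Transfer each piece to the horizontal centroidal axis using Ī + A·d² with d = y − 100:
  web: d = 0 mm → contributes +10 666 667 mm⁴
  top flange (beyond web): d = 90 mm → contributes +8 784 000 mm⁴
  bottom flange (beyond web): d = -90 mm → contributes +8 784 000 mm⁴
Total I = 28 234 667 mm⁴.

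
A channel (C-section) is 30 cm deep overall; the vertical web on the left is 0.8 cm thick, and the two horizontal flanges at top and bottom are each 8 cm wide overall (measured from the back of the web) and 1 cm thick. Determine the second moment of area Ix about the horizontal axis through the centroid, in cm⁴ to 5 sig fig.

Ix ≈ 4828.8 cm⁴

Decompose the section into non-overlapping parts with the origin at the bottom-left of its bounding rectangle.
Web: 0.8 × 30, A = 24 cm², y = 15 cm, Ī = 1 800 cm⁴.
Top flange (beyond web): 7.2 × 1, A = 7.2 cm², y = 29.5 cm, Ī = 0.6 cm⁴.
Bottom flange (beyond web): 7.2 × 1, A = 7.2 cm², y = 0.5 cm, Ī = 0.6 cm⁴.
By symmetry the centroid is at mid-height, ȳ = 15 cm.
Transfer each piece to the horizontal axis through the centroid using Ī + A·d² with d = y − 15:
  web: d = 0 cm → contributes +1 800 cm⁴
  top flange (beyond web): d = 14.5 cm → contributes +1514.4 cm⁴
  bottom flange (beyond web): d = -14.5 cm → contributes +1514.4 cm⁴
Total I = 4828.8 cm⁴.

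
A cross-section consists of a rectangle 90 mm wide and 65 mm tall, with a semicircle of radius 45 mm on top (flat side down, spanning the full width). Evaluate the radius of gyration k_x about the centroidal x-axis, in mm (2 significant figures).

k_x ≈ 30 mm

Decompose the section into non-overlapping parts with the origin at the bottom-left of its bounding rectangle.
Rectangular body: 90 × 65, A = 5 850 mm², y = 32.5 mm, Ī = 2 059 688 mm⁴.
Semicircular cap: semicircle r = 45, A = 3 181 mm², y = 84.1 mm, Ī = 450 072 mm⁴.
Centroid: ȳ = ΣA·y / ΣA = 50.67 mm.
Transfer each piece to the centroidal x-axis using Ī + A·d² with d = y − 50.67:
  rectangular body: d = -18.17 mm → contributes +3 991 936 mm⁴
  semicircular cap: d = 33.42 mm → contributes +4 003 716 mm⁴
Total I = 7 995 652 mm⁴.
Radius of gyration: k = √(I/A) = √(7 995 652 / 9 031) = 29.76 mm.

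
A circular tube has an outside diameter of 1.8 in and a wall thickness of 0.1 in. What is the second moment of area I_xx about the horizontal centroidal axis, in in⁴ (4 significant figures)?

I_xx ≈ 0.1936 in⁴

Split into non-overlapping primitives; take the origin at the lower-left of the bounding box.
Outer circle: ⌀1.8, A = 2.54469 in², y = 0.9 in, Ī = 0.5153 in⁴.
Bore (subtracted): ⌀1.6, A = 2.01062 in², y = 0.9 in, Ī = 0.321699 in⁴.
By symmetry the centroid is at mid-height, ȳ = 0.9 in.
All pieces are centred on the horizontal centroidal axis, so I = ΣĪ (holes subtracted) = 0.193601 in⁴.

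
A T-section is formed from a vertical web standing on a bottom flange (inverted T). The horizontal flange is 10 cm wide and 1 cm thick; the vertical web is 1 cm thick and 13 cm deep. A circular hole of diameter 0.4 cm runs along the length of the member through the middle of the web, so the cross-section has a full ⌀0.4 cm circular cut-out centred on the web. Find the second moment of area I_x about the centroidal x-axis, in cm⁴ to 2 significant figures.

I_x ≈ 460 cm⁴

Split into non-overlapping primitives; take the origin at the lower-left of the bounding box.
Flange: 10 × 1, A = 10 cm², y = 0.5 cm, Ī = 0.8333 cm⁴.
Web: 1 × 13, A = 13 cm², y = 7.5 cm, Ī = 183.1 cm⁴.
Hole (subtracted): ⌀0.4, A = 0.1257 cm², y = 7.5 cm, Ī = 0.001257 cm⁴.
Centroid: ȳ = ΣA·y / ΣA = 4.44 cm.
Transfer each piece to the centroidal x-axis using Ī + A·d² with d = y − 4.44:
  flange: d = -3.94 cm → contributes +156.1 cm⁴
  web: d = 3.06 cm → contributes +304.8 cm⁴
  hole: d = 3.06 cm → contributes −1.178 cm⁴
Total I = 459.7 cm⁴.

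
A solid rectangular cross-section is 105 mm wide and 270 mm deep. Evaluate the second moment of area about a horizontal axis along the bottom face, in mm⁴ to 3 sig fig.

I_base ≈ 6.89 × 10⁸ mm⁴

The section: 105 × 270, A = 28 350 mm², y = 135 mm, Ī = 172 226 250 mm⁴.
Transfer it to the bottom edge using Ī + A·d² with d = y − 0:
  the section: d = 135 mm → contributes +688 905 000 mm⁴
Total I = 688 905 000 mm⁴.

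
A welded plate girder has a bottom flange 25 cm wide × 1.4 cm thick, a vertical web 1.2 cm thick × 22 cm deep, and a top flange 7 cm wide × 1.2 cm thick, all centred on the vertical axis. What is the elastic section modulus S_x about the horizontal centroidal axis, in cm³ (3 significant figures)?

S_x ≈ 336 cm³

Split into non-overlapping primitives; take the origin at the lower-left of the bounding box.
Bottom plate: 25 × 1.4, A = 35 cm², y = 0.7 cm, Ī = 5.7167 cm⁴.
Web plate: 1.2 × 22, A = 26.4 cm², y = 12.4 cm, Ī = 1064.8 cm⁴.
Top plate: 7 × 1.2, A = 8.4 cm², y = 24 cm, Ī = 1.008 cm⁴.
Centroid: ȳ = ΣA·y / ΣA = 7.9292 cm.
Transfer each piece to the horizontal centroidal axis using Ī + A·d² with d = y − 7.9292:
  bottom plate: d = -7.2292 cm → contributes +1834.9 cm⁴
  web plate: d = 4.4708 cm → contributes +1592.5 cm⁴
  top plate: d = 16.071 cm → contributes +2170.5 cm⁴
Total I = 5597.8 cm⁴.
Extreme fibre distance c = 16.671 cm; S = I/c = 335.79 cm³.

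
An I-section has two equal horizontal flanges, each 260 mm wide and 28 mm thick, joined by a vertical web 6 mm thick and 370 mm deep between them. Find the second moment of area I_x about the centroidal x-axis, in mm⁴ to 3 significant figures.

I_x ≈ 6.03 × 10⁸ mm⁴

Break the section into simple shapes (no overlaps), measuring from the bottom-left corner of the bounding box.
Bottom flange: 260 × 28, A = 7 280 mm², y = 14 mm, Ī = 475 627 mm⁴.
Web: 6 × 370, A = 2 220 mm², y = 213 mm, Ī = 25 326 500 mm⁴.
Top flange: 260 × 28, A = 7 280 mm², y = 412 mm, Ī = 475 627 mm⁴.
By symmetry the centroid is at mid-height, ȳ = 213 mm.
Transfer each piece to the centroidal x-axis using Ī + A·d² with d = y − 213:
  bottom flange: d = -199 mm → contributes +288 770 907 mm⁴
  web: d = 0 mm → contributes +25 326 500 mm⁴
  top flange: d = 199 mm → contributes +288 770 907 mm⁴
Total I = 602 868 313 mm⁴.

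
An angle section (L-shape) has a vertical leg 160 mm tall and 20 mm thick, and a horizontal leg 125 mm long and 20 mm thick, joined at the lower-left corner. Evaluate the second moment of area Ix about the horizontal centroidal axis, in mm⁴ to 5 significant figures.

Decompose the section into non-overlapping parts with the origin at the bottom-left of its bounding rectangle.
Vertical leg: 20 × 160, A = 3 200 mm², y = 80 mm, Ī = 6 826 667 mm⁴.
Horizontal leg (remainder): 105 × 20, A = 2 100 mm², y = 10 mm, Ī = 70 000 mm⁴.
Centroid: ȳ = ΣA·y / ΣA = 52.26415 mm.
Transfer each piece to the horizontal centroidal axis using Ī + A·d² with d = y − 52.26415:
  vertical leg: d = 27.73585 mm → contributes +9 288 354 mm⁴
  horizontal leg (remainder): d = -42.26415 mm → contributes +3 821 143 mm⁴
Total I = 13 109 497 mm⁴.

Ix ≈ 1.3109 × 10⁷ mm⁴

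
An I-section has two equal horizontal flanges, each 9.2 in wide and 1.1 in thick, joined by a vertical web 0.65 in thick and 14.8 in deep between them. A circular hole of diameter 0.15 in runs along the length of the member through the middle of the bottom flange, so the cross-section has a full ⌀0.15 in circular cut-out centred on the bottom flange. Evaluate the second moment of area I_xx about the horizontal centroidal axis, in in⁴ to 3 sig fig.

I_xx ≈ 1460 in⁴

Treat the section as a set of non-overlapping primitives; coordinates are from the bounding-box lower-left.
Bottom flange: 9.2 × 1.1, A = 10.12 in², y = 0.55 in, Ī = 1.0204 in⁴.
Web: 0.65 × 14.8, A = 9.62 in², y = 8.5 in, Ī = 175.6 in⁴.
Top flange: 9.2 × 1.1, A = 10.12 in², y = 16.45 in, Ī = 1.0204 in⁴.
Hole (subtracted): ⌀0.15, A = 0.017671 in², y = 0.55 in, Ī = 0.00002485 in⁴.
Centroid: ȳ = ΣA·y / ΣA = 8.5047 in.
Transfer each piece to the horizontal centroidal axis using Ī + A·d² with d = y − 8.5047:
  bottom flange: d = -7.9547 in → contributes +641.39 in⁴
  web: d = -0.0047077 in → contributes +175.6 in⁴
  top flange: d = 7.9453 in → contributes +639.87 in⁴
  hole: d = -7.9547 in → contributes −1.1182 in⁴
Total I = 1455.7 in⁴.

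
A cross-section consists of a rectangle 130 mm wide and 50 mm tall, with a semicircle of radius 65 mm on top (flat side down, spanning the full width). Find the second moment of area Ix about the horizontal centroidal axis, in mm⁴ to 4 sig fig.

Split into non-overlapping primitives; take the origin at the lower-left of the bounding box.
Rectangular body: 130 × 50, A = 6 500 mm², y = 25 mm, Ī = 1 354 167 mm⁴.
Semicircular cap: semicircle r = 65, A = 6636.61 mm², y = 77.5869 mm, Ī = 1 959 230 mm⁴.
Centroid: ȳ = ΣA·y / ΣA = 51.5669 mm.
Transfer each piece to the horizontal centroidal axis using Ī + A·d² with d = y − 51.5669:
  rectangular body: d = -26.5669 mm → contributes +5 941 857 mm⁴
  semicircular cap: d = 26.02 mm → contributes +6 452 483 mm⁴
Total I = 12 394 339 mm⁴.

Ix ≈ 1.239 × 10⁷ mm⁴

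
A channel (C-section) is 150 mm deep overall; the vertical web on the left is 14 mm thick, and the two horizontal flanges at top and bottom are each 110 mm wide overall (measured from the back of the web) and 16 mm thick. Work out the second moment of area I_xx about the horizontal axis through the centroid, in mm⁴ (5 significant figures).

I_xx ≈ 1.7793 × 10⁷ mm⁴

Decompose the section into non-overlapping parts with the origin at the bottom-left of its bounding rectangle.
Web: 14 × 150, A = 2 100 mm², y = 75 mm, Ī = 3 937 500 mm⁴.
Top flange (beyond web): 96 × 16, A = 1 536 mm², y = 142 mm, Ī = 32 768 mm⁴.
Bottom flange (beyond web): 96 × 16, A = 1 536 mm², y = 8 mm, Ī = 32 768 mm⁴.
By symmetry the centroid is at mid-height, ȳ = 75 mm.
Transfer each piece to the horizontal axis through the centroid using Ī + A·d² with d = y − 75:
  web: d = 0 mm → contributes +3 937 500 mm⁴
  top flange (beyond web): d = 67 mm → contributes +6 927 872 mm⁴
  bottom flange (beyond web): d = -67 mm → contributes +6 927 872 mm⁴
Total I = 17 793 244 mm⁴.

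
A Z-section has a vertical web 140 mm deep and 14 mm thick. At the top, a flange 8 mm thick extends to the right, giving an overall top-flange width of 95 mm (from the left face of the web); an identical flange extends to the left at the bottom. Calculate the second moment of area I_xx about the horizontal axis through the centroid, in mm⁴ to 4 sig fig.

Split into non-overlapping primitives; take the origin at the lower-left of the bounding box.
Web: 14 × 140, A = 1 960 mm², y = 70 mm, Ī = 3 201 333 mm⁴.
Top flange (beyond web): 81 × 8, A = 648 mm², y = 136 mm, Ī = 3 456 mm⁴.
Bottom flange (beyond web): 81 × 8, A = 648 mm², y = 4 mm, Ī = 3 456 mm⁴.
Centroid: ȳ = ΣA·y / ΣA = 70 mm.
Transfer each piece to the horizontal axis through the centroid using Ī + A·d² with d = y − 70:
  web: d = 0 mm → contributes +3 201 333 mm⁴
  top flange (beyond web): d = 66 mm → contributes +2 826 144 mm⁴
  bottom flange (beyond web): d = -66 mm → contributes +2 826 144 mm⁴
Total I = 8 853 621 mm⁴.

I_xx ≈ 8.854 × 10⁶ mm⁴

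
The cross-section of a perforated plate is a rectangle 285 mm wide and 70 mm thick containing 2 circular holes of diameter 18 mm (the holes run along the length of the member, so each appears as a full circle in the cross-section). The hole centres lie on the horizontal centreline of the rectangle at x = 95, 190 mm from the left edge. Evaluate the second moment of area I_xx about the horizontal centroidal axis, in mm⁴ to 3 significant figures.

I_xx ≈ 8.14 × 10⁶ mm⁴

Break the section into simple shapes (no overlaps), measuring from the bottom-left corner of the bounding box.
Plate: 285 × 70, A = 19 950 mm², y = 35 mm, Ī = 8 146 250 mm⁴.
Hole 1 (subtracted): ⌀18, A = 254.47 mm², y = 35 mm, Ī = 5 153 mm⁴.
Hole 2 (subtracted): ⌀18, A = 254.47 mm², y = 35 mm, Ī = 5 153 mm⁴.
By symmetry the centroid is at mid-height, ȳ = 35 mm.
All pieces are centred on the horizontal centroidal axis, so I = ΣĪ (holes subtracted) = 8 135 944 mm⁴.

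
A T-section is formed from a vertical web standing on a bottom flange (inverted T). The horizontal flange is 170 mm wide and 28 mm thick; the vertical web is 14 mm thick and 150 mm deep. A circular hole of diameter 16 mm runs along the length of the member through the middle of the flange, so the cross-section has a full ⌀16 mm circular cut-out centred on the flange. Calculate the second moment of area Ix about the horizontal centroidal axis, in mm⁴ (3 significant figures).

Ix ≈ 1.56 × 10⁷ mm⁴

Treat the section as a set of non-overlapping primitives; coordinates are from the bounding-box lower-left.
Flange: 170 × 28, A = 4 760 mm², y = 14 mm, Ī = 310 987 mm⁴.
Web: 14 × 150, A = 2 100 mm², y = 103 mm, Ī = 3 937 500 mm⁴.
Hole (subtracted): ⌀16, A = 201.06 mm², y = 14 mm, Ī = 3 217 mm⁴.
Centroid: ȳ = ΣA·y / ΣA = 42.068 mm.
Transfer each piece to the horizontal centroidal axis using Ī + A·d² with d = y − 42.068:
  flange: d = -28.068 mm → contributes +4 060 851 mm⁴
  web: d = 60.932 mm → contributes +11 734 306 mm⁴
  hole: d = -28.068 mm → contributes −161 611 mm⁴
Total I = 15 633 547 mm⁴.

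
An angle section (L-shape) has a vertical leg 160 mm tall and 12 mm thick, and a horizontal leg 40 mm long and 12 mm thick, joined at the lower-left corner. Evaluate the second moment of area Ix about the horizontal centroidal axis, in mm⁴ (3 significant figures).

Treat the section as a set of non-overlapping primitives; coordinates are from the bounding-box lower-left.
Vertical leg: 12 × 160, A = 1 920 mm², y = 80 mm, Ī = 4 096 000 mm⁴.
Horizontal leg (remainder): 28 × 12, A = 336 mm², y = 6 mm, Ī = 4 032 mm⁴.
Centroid: ȳ = ΣA·y / ΣA = 68.979 mm.
Transfer each piece to the horizontal centroidal axis using Ī + A·d² with d = y − 68.979:
  vertical leg: d = 11.021 mm → contributes +4 329 220 mm⁴
  horizontal leg (remainder): d = -62.979 mm → contributes +1 336 715 mm⁴
Total I = 5 665 935 mm⁴.

Ix ≈ 5.67 × 10⁶ mm⁴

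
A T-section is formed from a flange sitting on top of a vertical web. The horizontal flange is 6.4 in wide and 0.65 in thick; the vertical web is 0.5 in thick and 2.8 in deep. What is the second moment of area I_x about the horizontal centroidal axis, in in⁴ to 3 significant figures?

Split into non-overlapping primitives; take the origin at the lower-left of the bounding box.
Flange: 6.4 × 0.65, A = 4.16 in², y = 3.125 in, Ī = 0.14647 in⁴.
Web: 0.5 × 2.8, A = 1.4 in², y = 1.4 in, Ī = 0.91467 in⁴.
Centroid: ȳ = ΣA·y / ΣA = 2.6906 in.
Transfer each piece to the horizontal centroidal axis using Ī + A·d² with d = y − 2.6906:
  flange: d = 0.43435 in → contributes +0.9313 in⁴
  web: d = -1.2906 in → contributes +3.2467 in⁴
Total I = 4.178 in⁴.

I_x ≈ 4.18 in⁴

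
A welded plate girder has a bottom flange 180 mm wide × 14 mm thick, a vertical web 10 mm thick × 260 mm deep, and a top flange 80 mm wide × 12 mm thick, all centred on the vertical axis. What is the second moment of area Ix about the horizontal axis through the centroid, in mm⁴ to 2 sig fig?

Split into non-overlapping primitives; take the origin at the lower-left of the bounding box.
Bottom plate: 180 × 14, A = 2 520 mm², y = 7 mm, Ī = 41 160 mm⁴.
Web plate: 10 × 260, A = 2 600 mm², y = 144 mm, Ī = 14 646 667 mm⁴.
Top plate: 80 × 12, A = 960 mm², y = 280 mm, Ī = 11 520 mm⁴.
Centroid: ȳ = ΣA·y / ΣA = 108.7 mm.
Transfer each piece to the horizontal axis through the centroid using Ī + A·d² with d = y − 108.7:
  bottom plate: d = -101.7 mm → contributes +26 100 522 mm⁴
  web plate: d = 35.31 mm → contributes +17 888 192 mm⁴
  top plate: d = 171.3 mm → contributes +28 184 492 mm⁴
Total I = 72 173 205 mm⁴.

Ix ≈ 7.2 × 10⁷ mm⁴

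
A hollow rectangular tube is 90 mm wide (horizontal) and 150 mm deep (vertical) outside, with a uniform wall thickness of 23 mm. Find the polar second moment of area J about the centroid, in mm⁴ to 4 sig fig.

J ≈ 2.956 × 10⁷ mm⁴

Treat the section as a set of non-overlapping primitives; coordinates are from the bounding-box lower-left.
Outer rectangle: 90 × 150, A = 13 500 mm², y = 75 mm, Ī = 25 312 500 mm⁴.
Inner void (subtracted): 44 × 104, A = 4 576 mm², y = 75 mm, Ī = 4 124 501 mm⁴.
By symmetry the centroid is at mid-height, ȳ = 75 mm.
All pieces are centred on the centroidal x-axis, so I = ΣĪ (holes subtracted) = 21 187 999 mm⁴.
Repeating about the centroidal y-axis gives I_y = 8 374 239 mm⁴.
Polar second moment: J = I_x + I_y = 29 562 237 mm⁴.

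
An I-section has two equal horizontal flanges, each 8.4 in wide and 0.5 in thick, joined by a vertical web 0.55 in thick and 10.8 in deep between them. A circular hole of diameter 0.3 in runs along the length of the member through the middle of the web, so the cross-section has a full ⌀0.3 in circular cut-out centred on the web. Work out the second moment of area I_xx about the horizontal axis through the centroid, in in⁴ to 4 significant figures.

I_xx ≈ 326.1 in⁴

Break the section into simple shapes (no overlaps), measuring from the bottom-left corner of the bounding box.
Bottom flange: 8.4 × 0.5, A = 4.2 in², y = 0.25 in, Ī = 0.0875 in⁴.
Web: 0.55 × 10.8, A = 5.94 in², y = 5.9 in, Ī = 57.7368 in⁴.
Top flange: 8.4 × 0.5, A = 4.2 in², y = 11.55 in, Ī = 0.0875 in⁴.
Hole (subtracted): ⌀0.3, A = 0.0706858 in², y = 5.9 in, Ī = 0.000397608 in⁴.
By symmetry the centroid is at mid-height, ȳ = 5.9 in.
Transfer each piece to the horizontal axis through the centroid using Ī + A·d² with d = y − 5.9:
  bottom flange: d = -5.65 in → contributes +134.162 in⁴
  web: d = 0 in → contributes +57.7368 in⁴
  top flange: d = 5.65 in → contributes +134.162 in⁴
  hole: d = 0 in → contributes −0.000397608 in⁴
Total I = 326.06 in⁴.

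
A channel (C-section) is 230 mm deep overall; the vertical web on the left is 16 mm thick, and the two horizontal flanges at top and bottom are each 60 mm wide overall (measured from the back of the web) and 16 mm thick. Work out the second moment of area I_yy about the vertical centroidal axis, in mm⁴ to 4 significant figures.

Split into non-overlapping primitives; take the origin at the lower-left of the bounding box.
Web: 16 × 230, A = 3 680 mm², x = 8 mm, Ī = 78506.7 mm⁴.
Top flange (beyond web): 44 × 16, A = 704 mm², x = 38 mm, Ī = 113 579 mm⁴.
Bottom flange (beyond web): 44 × 16, A = 704 mm², x = 38 mm, Ī = 113 579 mm⁴.
Centroid: x̄ = ΣA·x / ΣA = 16.3019 mm.
Transfer each piece to the vertical centroidal axis using Ī + A·d² with d = x − 16.3019:
  web: d = -8.30189 mm → contributes +332 137 mm⁴
  top flange (beyond web): d = 21.6981 mm → contributes +445 028 mm⁴
  bottom flange (beyond web): d = 21.6981 mm → contributes +445 028 mm⁴
Total I = 1 222 192 mm⁴.

I_yy ≈ 1.222 × 10⁶ mm⁴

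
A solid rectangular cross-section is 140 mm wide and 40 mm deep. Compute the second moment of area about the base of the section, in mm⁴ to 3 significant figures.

The section: 140 × 40, A = 5 600 mm², y = 20 mm, Ī = 746 667 mm⁴.
Transfer it to a horizontal axis along the bottom face using Ī + A·d² with d = y − 0:
  the section: d = 20 mm → contributes +2 986 667 mm⁴
Total I = 2 986 667 mm⁴.

I_base ≈ 2.99 × 10⁶ mm⁴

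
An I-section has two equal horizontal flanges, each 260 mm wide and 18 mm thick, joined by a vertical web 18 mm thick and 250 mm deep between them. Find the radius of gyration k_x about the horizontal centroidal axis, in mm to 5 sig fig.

k_x ≈ 117.62 mm

Break the section into simple shapes (no overlaps), measuring from the bottom-left corner of the bounding box.
Bottom flange: 260 × 18, A = 4 680 mm², y = 9 mm, Ī = 126 360 mm⁴.
Web: 18 × 250, A = 4 500 mm², y = 143 mm, Ī = 23 437 500 mm⁴.
Top flange: 260 × 18, A = 4 680 mm², y = 277 mm, Ī = 126 360 mm⁴.
By symmetry the centroid is at mid-height, ȳ = 143 mm.
Transfer each piece to the horizontal centroidal axis using Ī + A·d² with d = y − 143:
  bottom flange: d = -134 mm → contributes +84 160 440 mm⁴
  web: d = 0 mm → contributes +23 437 500 mm⁴
  top flange: d = 134 mm → contributes +84 160 440 mm⁴
Total I = 191 758 380 mm⁴.
Radius of gyration: k = √(I/A) = √(191 758 380 / 13 860) = 117.6239 mm.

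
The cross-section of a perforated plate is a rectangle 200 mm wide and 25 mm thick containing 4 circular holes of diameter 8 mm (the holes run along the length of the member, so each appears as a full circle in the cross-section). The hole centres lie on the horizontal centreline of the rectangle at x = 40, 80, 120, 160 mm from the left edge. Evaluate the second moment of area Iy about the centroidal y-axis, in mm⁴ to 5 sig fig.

Split into non-overlapping primitives; take the origin at the lower-left of the bounding box.
Plate: 200 × 25, A = 5 000 mm², x = 100 mm, Ī = 16 666 667 mm⁴.
Hole 1 (subtracted): ⌀8, A = 50.26548 mm², x = 40 mm, Ī = 201.0619 mm⁴.
Hole 2 (subtracted): ⌀8, A = 50.26548 mm², x = 80 mm, Ī = 201.0619 mm⁴.
Hole 3 (subtracted): ⌀8, A = 50.26548 mm², x = 120 mm, Ī = 201.0619 mm⁴.
Hole 4 (subtracted): ⌀8, A = 50.26548 mm², x = 160 mm, Ī = 201.0619 mm⁴.
By symmetry the centroid is at mid-width, x̄ = 100 mm.
Transfer each piece to the centroidal y-axis using Ī + A·d² with d = x − 100:
  plate: d = 0 mm → contributes +16 666 667 mm⁴
  hole 1: d = -60 mm → contributes −181156.8 mm⁴
  hole 2: d = -20 mm → contributes −20307.25 mm⁴
  hole 3: d = 20 mm → contributes −20307.25 mm⁴
  hole 4: d = 60 mm → contributes −181156.8 mm⁴
Total I = 16 263 739 mm⁴.

Iy ≈ 1.6264 × 10⁷ mm⁴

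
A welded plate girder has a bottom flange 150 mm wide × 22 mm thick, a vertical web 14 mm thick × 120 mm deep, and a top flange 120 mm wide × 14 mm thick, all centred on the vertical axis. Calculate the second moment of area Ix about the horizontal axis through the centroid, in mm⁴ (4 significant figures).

Treat the section as a set of non-overlapping primitives; coordinates are from the bounding-box lower-left.
Bottom plate: 150 × 22, A = 3 300 mm², y = 11 mm, Ī = 133 100 mm⁴.
Web plate: 14 × 120, A = 1 680 mm², y = 82 mm, Ī = 2 016 000 mm⁴.
Top plate: 120 × 14, A = 1 680 mm², y = 149 mm, Ī = 27 440 mm⁴.
Centroid: ȳ = ΣA·y / ΣA = 63.7207 mm.
Transfer each piece to the horizontal axis through the centroid using Ī + A·d² with d = y − 63.7207:
  bottom plate: d = -52.7207 mm → contributes +9 305 365 mm⁴
  web plate: d = 18.2793 mm → contributes +2 577 342 mm⁴
  top plate: d = 85.2793 mm → contributes +12 245 333 mm⁴
Total I = 24 128 041 mm⁴.

Ix ≈ 2.413 × 10⁷ mm⁴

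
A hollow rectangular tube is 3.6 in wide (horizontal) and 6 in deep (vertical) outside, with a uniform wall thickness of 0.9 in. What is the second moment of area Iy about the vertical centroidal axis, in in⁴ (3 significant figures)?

Decompose the section into non-overlapping parts with the origin at the bottom-left of its bounding rectangle.
Outer rectangle: 3.6 × 6, A = 21.6 in², x = 1.8 in, Ī = 23.328 in⁴.
Inner void (subtracted): 1.8 × 4.2, A = 7.56 in², x = 1.8 in, Ī = 2.0412 in⁴.
By symmetry the centroid is at mid-width, x̄ = 1.8 in.
All pieces are centred on the vertical centroidal axis, so I = ΣĪ (holes subtracted) = 21.287 in⁴.

Iy ≈ 21.3 in⁴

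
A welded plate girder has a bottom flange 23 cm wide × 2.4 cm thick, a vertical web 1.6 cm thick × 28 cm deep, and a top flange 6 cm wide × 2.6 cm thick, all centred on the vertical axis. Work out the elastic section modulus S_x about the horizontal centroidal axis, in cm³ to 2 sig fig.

Treat the section as a set of non-overlapping primitives; coordinates are from the bounding-box lower-left.
Bottom plate: 23 × 2.4, A = 55.2 cm², y = 1.2 cm, Ī = 26.5 cm⁴.
Web plate: 1.6 × 28, A = 44.8 cm², y = 16.4 cm, Ī = 2 927 cm⁴.
Top plate: 6 × 2.6, A = 15.6 cm², y = 31.7 cm, Ī = 8.788 cm⁴.
Centroid: ȳ = ΣA·y / ΣA = 11.21 cm.
Transfer each piece to the horizontal centroidal axis using Ī + A·d² with d = y − 11.21:
  bottom plate: d = -10.01 cm → contributes +5 554 cm⁴
  web plate: d = 5.193 cm → contributes +4 135 cm⁴
  top plate: d = 20.49 cm → contributes +6 560 cm⁴
Total I = 16 250 cm⁴.
Extreme fibre distance c = 21.79 cm; S = I/c = 745.6 cm³.

S_x ≈ 750 cm³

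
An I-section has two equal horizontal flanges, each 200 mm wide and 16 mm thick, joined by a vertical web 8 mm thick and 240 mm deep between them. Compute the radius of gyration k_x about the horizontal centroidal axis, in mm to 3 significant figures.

Break the section into simple shapes (no overlaps), measuring from the bottom-left corner of the bounding box.
Bottom flange: 200 × 16, A = 3 200 mm², y = 8 mm, Ī = 68 267 mm⁴.
Web: 8 × 240, A = 1 920 mm², y = 136 mm, Ī = 9 216 000 mm⁴.
Top flange: 200 × 16, A = 3 200 mm², y = 264 mm, Ī = 68 267 mm⁴.
By symmetry the centroid is at mid-height, ȳ = 136 mm.
Transfer each piece to the horizontal centroidal axis using Ī + A·d² with d = y − 136:
  bottom flange: d = -128 mm → contributes +52 497 067 mm⁴
  web: d = 0 mm → contributes +9 216 000 mm⁴
  top flange: d = 128 mm → contributes +52 497 067 mm⁴
Total I = 114 210 133 mm⁴.
Radius of gyration: k = √(I/A) = √(114 210 133 / 8 320) = 117.16 mm.

k_x ≈ 117 mm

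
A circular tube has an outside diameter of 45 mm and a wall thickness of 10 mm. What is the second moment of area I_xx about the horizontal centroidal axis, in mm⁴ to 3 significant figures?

I_xx ≈ 1.82 × 10⁵ mm⁴

Decompose the section into non-overlapping parts with the origin at the bottom-left of its bounding rectangle.
Outer circle: ⌀45, A = 1590.4 mm², y = 22.5 mm, Ī = 201 289 mm⁴.
Bore (subtracted): ⌀25, A = 490.87 mm², y = 22.5 mm, Ī = 19 175 mm⁴.
By symmetry the centroid is at mid-height, ȳ = 22.5 mm.
All pieces are centred on the horizontal centroidal axis, so I = ΣĪ (holes subtracted) = 182 114 mm⁴.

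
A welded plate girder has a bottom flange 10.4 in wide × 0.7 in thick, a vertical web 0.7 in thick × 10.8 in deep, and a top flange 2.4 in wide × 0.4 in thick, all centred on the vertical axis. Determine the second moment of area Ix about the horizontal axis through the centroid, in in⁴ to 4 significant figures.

Decompose the section into non-overlapping parts with the origin at the bottom-left of its bounding rectangle.
Bottom plate: 10.4 × 0.7, A = 7.28 in², y = 0.35 in, Ī = 0.297267 in⁴.
Web plate: 0.7 × 10.8, A = 7.56 in², y = 6.1 in, Ī = 73.4832 in⁴.
Top plate: 2.4 × 0.4, A = 0.96 in², y = 11.7 in, Ī = 0.0128 in⁴.
Centroid: ȳ = ΣA·y / ΣA = 3.79089 in.
Transfer each piece to the horizontal axis through the centroid using Ī + A·d² with d = y − 3.79089:
  bottom plate: d = -3.44089 in → contributes +86.4903 in⁴
  web plate: d = 2.30911 in → contributes +113.793 in⁴
  top plate: d = 7.90911 in → contributes +60.0647 in⁴
Total I = 260.348 in⁴.

Ix ≈ 260.3 in⁴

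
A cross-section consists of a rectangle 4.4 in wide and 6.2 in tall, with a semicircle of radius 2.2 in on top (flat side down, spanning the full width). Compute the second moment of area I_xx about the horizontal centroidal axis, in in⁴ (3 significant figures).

Break the section into simple shapes (no overlaps), measuring from the bottom-left corner of the bounding box.
Rectangular body: 4.4 × 6.2, A = 27.28 in², y = 3.1 in, Ī = 87.387 in⁴.
Semicircular cap: semicircle r = 2.2, A = 7.6027 in², y = 7.1337 in, Ī = 2.5711 in⁴.
Centroid: ȳ = ΣA·y / ΣA = 3.9791 in.
Transfer each piece to the horizontal centroidal axis using Ī + A·d² with d = y − 3.9791:
  rectangular body: d = -0.87914 in → contributes +108.47 in⁴
  semicircular cap: d = 3.1546 in → contributes +78.227 in⁴
Total I = 186.7 in⁴.

I_xx ≈ 187 in⁴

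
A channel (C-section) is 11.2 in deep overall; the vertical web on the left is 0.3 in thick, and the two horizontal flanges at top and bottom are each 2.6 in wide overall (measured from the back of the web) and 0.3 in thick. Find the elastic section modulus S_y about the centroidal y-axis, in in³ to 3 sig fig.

Break the section into simple shapes (no overlaps), measuring from the bottom-left corner of the bounding box.
Web: 0.3 × 11.2, A = 3.36 in², x = 0.15 in, Ī = 0.0252 in⁴.
Top flange (beyond web): 2.3 × 0.3, A = 0.69 in², x = 1.45 in, Ī = 0.30418 in⁴.
Bottom flange (beyond web): 2.3 × 0.3, A = 0.69 in², x = 1.45 in, Ī = 0.30418 in⁴.
Centroid: x̄ = ΣA·x / ΣA = 0.52848 in.
Transfer each piece to the centroidal y-axis using Ī + A·d² with d = x − 0.52848:
  web: d = -0.37848 in → contributes +0.50651 in⁴
  top flange (beyond web): d = 0.92152 in → contributes +0.89012 in⁴
  bottom flange (beyond web): d = 0.92152 in → contributes +0.89012 in⁴
Total I = 2.2868 in⁴.
Extreme fibre distance c = 2.0715 in; S = I/c = 1.1039 in³.

S_y ≈ 1.10 in³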